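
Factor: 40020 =2^2 * 3^1*5^1*23^1*29^1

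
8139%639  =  471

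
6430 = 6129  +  301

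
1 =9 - 8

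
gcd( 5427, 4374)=81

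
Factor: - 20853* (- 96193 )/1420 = 2005912629/1420 = 2^ ( - 2)*3^2* 5^ ( - 1)*7^1* 29^1 *31^1* 71^(  -  1 )* 107^1*331^1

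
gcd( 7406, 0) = 7406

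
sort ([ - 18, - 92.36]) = [ - 92.36,  -  18 ] 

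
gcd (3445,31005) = 3445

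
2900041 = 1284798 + 1615243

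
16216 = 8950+7266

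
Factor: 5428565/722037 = 3^ ( - 1)*5^1*31^1 * 229^( - 1) * 1051^ ( - 1)*35023^1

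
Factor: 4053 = 3^1*7^1*193^1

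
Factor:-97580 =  - 2^2*5^1*7^1 * 17^1*41^1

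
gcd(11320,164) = 4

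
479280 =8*59910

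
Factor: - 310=- 2^1*5^1*31^1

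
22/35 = 22/35 = 0.63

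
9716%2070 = 1436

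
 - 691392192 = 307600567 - 998992759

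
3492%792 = 324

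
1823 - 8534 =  - 6711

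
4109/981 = 4 + 185/981=4.19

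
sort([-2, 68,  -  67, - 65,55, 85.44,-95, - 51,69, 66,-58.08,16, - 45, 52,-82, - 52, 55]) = [ - 95,  -  82,- 67, - 65,  -  58.08,-52, -51, - 45,-2, 16,52,55,55, 66, 68, 69, 85.44]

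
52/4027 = 52/4027=0.01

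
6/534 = 1/89 =0.01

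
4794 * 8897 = 42652218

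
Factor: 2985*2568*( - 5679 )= - 2^3*3^4*5^1*107^1*199^1 * 631^1 = -43532260920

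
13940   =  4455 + 9485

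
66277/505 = 131 + 122/505 = 131.24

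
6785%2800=1185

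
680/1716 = 170/429 = 0.40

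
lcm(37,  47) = 1739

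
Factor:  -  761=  - 761^1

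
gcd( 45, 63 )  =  9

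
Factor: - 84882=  - 2^1*3^1* 7^1*43^1 * 47^1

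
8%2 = 0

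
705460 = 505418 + 200042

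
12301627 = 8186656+4114971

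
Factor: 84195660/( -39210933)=  -  28065220/13070311= - 2^2*5^1*263^ (-1 )*49697^( - 1 )*1403261^1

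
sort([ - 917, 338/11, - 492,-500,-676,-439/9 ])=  [ - 917,-676,-500, - 492,-439/9,338/11]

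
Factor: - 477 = - 3^2*53^1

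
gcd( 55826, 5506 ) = 2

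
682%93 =31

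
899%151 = 144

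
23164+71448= 94612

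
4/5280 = 1/1320 = 0.00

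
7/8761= 7/8761 = 0.00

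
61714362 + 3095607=64809969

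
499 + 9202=9701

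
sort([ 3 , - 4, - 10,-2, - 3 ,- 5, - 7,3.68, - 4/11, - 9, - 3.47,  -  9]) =[ - 10, - 9, - 9, -7, - 5 , - 4, - 3.47, - 3,-2  , - 4/11, 3, 3.68]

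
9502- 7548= 1954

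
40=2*20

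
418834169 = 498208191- 79374022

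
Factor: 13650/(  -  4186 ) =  - 75/23 = -3^1 * 5^2*23^( - 1)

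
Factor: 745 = 5^1*149^1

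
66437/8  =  8304 +5/8  =  8304.62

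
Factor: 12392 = 2^3*1549^1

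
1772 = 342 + 1430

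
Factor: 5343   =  3^1*13^1*137^1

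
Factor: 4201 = 4201^1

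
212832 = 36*5912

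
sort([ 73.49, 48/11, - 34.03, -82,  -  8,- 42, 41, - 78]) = [ - 82, - 78, - 42, - 34.03,-8, 48/11,41, 73.49]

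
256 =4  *64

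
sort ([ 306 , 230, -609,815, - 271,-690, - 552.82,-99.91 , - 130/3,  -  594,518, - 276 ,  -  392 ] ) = [ - 690, - 609, - 594, - 552.82, - 392, - 276,  -  271,-99.91, - 130/3, 230,306,518, 815] 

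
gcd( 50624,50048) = 64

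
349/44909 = 349/44909 = 0.01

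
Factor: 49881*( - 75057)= - 3743918217=- 3^2*13^1*127^1 * 197^1*  1279^1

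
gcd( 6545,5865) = 85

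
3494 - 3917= - 423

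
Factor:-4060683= - 3^2 *11^1 * 41017^1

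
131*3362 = 440422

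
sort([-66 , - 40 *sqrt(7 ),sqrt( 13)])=[ - 40*sqrt( 7 ),- 66, sqrt (13)]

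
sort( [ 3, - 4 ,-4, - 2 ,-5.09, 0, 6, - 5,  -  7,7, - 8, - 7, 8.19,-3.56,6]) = [ - 8,-7,  -  7, - 5.09,-5, - 4,-4, -3.56, - 2,0, 3,6, 6, 7,8.19]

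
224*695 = 155680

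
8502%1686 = 72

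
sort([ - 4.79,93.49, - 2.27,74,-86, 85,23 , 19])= [ - 86, - 4.79,-2.27,19 , 23,74, 85,  93.49]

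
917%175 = 42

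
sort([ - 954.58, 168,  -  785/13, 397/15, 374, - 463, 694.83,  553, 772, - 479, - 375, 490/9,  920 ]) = [-954.58,- 479 , - 463,-375,  -  785/13, 397/15 , 490/9,168,374, 553, 694.83, 772, 920]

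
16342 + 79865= 96207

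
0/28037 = 0 = 0.00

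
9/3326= 9/3326 = 0.00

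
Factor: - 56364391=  - 56364391^1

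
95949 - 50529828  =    -  50433879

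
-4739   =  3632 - 8371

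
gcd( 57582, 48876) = 6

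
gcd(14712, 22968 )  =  24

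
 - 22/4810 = -1 + 2394/2405 = - 0.00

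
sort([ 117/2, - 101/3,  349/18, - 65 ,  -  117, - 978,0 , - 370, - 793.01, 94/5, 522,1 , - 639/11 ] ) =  [ - 978, - 793.01, - 370, - 117, - 65, - 639/11, - 101/3, 0,  1, 94/5,349/18,  117/2,522 ]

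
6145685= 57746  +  6087939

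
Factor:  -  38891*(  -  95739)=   3^1 * 7^1 * 47^1 * 97^1*38891^1 = 3723385449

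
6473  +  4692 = 11165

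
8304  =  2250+6054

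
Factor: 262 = 2^1 *131^1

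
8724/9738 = 1454/1623  =  0.90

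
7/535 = 7/535=   0.01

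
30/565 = 6/113 =0.05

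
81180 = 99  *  820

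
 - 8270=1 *( - 8270) 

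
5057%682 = 283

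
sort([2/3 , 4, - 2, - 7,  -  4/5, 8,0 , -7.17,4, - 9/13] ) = [ - 7.17, - 7, - 2 , - 4/5, - 9/13, 0,2/3, 4 , 4,8]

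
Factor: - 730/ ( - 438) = 3^( - 1 )*5^1 = 5/3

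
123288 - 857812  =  - 734524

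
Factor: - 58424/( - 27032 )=31^(-1 ) * 67^1 = 67/31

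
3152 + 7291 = 10443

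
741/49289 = 741/49289  =  0.02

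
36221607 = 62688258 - 26466651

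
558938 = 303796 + 255142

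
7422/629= 7422/629 = 11.80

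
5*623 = 3115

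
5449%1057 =164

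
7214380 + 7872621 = 15087001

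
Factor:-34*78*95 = - 2^2*3^1*5^1 * 13^1*17^1*19^1=-  251940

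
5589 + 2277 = 7866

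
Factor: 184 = 2^3 * 23^1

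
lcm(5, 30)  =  30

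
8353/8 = 8353/8 = 1044.12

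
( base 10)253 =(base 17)EF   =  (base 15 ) 11D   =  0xfd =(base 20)cd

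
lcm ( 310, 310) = 310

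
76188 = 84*907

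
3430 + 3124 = 6554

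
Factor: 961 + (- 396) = 565 = 5^1*113^1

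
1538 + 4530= 6068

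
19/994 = 19/994 = 0.02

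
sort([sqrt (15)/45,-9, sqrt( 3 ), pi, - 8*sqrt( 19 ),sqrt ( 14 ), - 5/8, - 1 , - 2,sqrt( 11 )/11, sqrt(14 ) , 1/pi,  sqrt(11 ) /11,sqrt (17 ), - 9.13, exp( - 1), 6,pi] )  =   [ - 8*sqrt ( 19 ) , - 9.13,  -  9, - 2, - 1, - 5/8,sqrt( 15 ) /45, sqrt(11) /11, sqrt(11)/11, 1/pi,exp( - 1), sqrt( 3),pi, pi, sqrt( 14 ),sqrt( 14),sqrt ( 17), 6]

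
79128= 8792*9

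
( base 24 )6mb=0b111110011011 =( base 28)52J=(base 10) 3995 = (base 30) 4d5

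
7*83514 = 584598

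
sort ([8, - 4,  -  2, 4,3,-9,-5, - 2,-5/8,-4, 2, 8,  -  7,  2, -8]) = [ - 9,-8,-7, - 5,  -  4, - 4,-2, - 2, - 5/8, 2,2 , 3,4 , 8, 8]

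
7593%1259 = 39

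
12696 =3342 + 9354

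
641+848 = 1489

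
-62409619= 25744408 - 88154027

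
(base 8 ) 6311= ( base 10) 3273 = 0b110011001001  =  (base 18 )a1f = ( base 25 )55n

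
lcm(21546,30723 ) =1659042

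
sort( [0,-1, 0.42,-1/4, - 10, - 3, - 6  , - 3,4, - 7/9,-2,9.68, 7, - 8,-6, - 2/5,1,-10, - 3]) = [ -10, - 10, - 8, - 6, - 6, - 3, - 3, - 3, -2, - 1,- 7/9 , - 2/5,-1/4,0,0.42,  1,4,7,9.68 ] 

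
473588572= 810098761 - 336510189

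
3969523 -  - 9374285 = 13343808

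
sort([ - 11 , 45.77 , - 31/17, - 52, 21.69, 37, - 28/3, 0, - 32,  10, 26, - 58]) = [-58, - 52, - 32, - 11, - 28/3,-31/17, 0, 10, 21.69, 26,37, 45.77]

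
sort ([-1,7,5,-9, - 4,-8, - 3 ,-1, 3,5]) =[  -  9,  -  8,  -  4, - 3,  -  1, - 1,  3,5,5,7]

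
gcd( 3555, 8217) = 9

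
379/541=379/541 = 0.70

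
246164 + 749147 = 995311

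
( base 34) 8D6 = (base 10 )9696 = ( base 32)9F0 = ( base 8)22740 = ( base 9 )14263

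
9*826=7434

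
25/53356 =25/53356 = 0.00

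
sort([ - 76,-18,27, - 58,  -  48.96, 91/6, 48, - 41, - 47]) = [ - 76 ,-58,-48.96, - 47, - 41,-18,91/6, 27,48]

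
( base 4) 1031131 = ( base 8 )11535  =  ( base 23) 98C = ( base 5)124312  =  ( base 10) 4957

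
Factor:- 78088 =-2^3* 43^1*227^1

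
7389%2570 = 2249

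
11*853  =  9383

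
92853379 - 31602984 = 61250395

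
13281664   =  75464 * 176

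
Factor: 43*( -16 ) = - 2^4 * 43^1 = - 688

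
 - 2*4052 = -8104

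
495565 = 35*14159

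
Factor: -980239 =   -  13^1*75403^1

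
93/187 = 93/187 = 0.50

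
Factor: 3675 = 3^1*5^2 *7^2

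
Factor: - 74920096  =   - 2^5*1439^1*1627^1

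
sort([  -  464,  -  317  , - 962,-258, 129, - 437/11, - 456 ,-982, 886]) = [ - 982, - 962, - 464,-456, -317, - 258,  -  437/11,  129, 886]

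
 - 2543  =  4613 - 7156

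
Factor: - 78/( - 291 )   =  2^1*13^1*97^( - 1)= 26/97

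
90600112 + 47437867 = 138037979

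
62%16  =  14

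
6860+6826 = 13686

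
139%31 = 15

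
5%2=1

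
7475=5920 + 1555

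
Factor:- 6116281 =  -6116281^1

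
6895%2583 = 1729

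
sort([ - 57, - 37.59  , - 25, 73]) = [  -  57, - 37.59,-25, 73]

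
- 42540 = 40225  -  82765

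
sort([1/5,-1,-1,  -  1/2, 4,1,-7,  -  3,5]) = [ - 7,-3, - 1,-1,-1/2,1/5, 1,4,5 ] 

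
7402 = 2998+4404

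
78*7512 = 585936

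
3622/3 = 1207 + 1/3 = 1207.33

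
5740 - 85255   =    -  79515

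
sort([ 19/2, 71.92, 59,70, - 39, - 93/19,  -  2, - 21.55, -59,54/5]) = [ - 59,-39, - 21.55, - 93/19, - 2, 19/2,  54/5,59,  70, 71.92] 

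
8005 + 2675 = 10680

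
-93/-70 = 93/70 = 1.33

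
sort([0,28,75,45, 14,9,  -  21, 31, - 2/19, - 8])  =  [-21, - 8,  -  2/19,0, 9, 14,28, 31,45,75]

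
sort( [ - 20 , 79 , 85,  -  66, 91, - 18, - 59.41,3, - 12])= [ - 66, - 59.41 , - 20 , - 18, - 12 , 3,79,85, 91]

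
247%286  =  247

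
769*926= 712094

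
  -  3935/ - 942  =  4  +  167/942 = 4.18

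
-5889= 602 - 6491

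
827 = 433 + 394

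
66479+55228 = 121707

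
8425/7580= 1 + 169/1516= 1.11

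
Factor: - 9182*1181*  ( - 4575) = 2^1*3^1 *5^2*61^1  *1181^1*4591^1 = 49611034650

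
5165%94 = 89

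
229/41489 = 229/41489 = 0.01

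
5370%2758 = 2612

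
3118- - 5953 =9071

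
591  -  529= 62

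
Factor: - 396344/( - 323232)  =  2^(-2)*3^( - 1 )*7^( - 1)*103^1 = 103/84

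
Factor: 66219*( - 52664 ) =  - 2^3 * 3^1*29^1*227^1*22073^1  =  -3487357416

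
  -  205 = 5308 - 5513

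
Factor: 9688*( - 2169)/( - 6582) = 3502212/1097 = 2^2*3^1*7^1*173^1*241^1 * 1097^( - 1 )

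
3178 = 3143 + 35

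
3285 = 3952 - 667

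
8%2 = 0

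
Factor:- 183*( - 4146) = 758718  =  2^1*3^2*61^1  *  691^1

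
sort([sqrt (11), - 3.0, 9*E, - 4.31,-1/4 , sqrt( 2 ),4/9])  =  [ - 4.31 , - 3.0, - 1/4,4/9,sqrt( 2),  sqrt (11),9*E]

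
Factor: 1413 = 3^2 * 157^1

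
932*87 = 81084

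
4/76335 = 4/76335=0.00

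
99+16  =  115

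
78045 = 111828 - 33783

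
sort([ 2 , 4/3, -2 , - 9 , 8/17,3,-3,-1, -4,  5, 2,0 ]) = [-9 ,  -  4 , - 3, - 2,-1 , 0, 8/17,4/3,2,2, 3,5 ] 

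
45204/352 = 128 + 37/88 = 128.42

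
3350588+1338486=4689074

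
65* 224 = 14560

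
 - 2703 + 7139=4436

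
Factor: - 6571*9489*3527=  - 219916276413 = - 3^1*3163^1*3527^1 * 6571^1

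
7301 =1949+5352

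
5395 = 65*83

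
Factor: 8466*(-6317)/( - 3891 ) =2^1*17^1*83^1*1297^(-1)*6317^1= 17826574/1297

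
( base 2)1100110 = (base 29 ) 3f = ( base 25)42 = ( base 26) 3o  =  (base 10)102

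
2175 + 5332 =7507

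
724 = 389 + 335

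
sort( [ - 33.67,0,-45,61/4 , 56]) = [ - 45, - 33.67, 0,61/4,56]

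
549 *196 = 107604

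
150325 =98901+51424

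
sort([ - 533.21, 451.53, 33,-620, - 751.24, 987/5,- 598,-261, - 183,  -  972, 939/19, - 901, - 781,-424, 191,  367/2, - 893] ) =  [-972, - 901,  -  893, - 781, -751.24,  -  620,  -  598,-533.21, - 424, - 261,  -  183, 33,939/19 , 367/2, 191,987/5  ,  451.53 ] 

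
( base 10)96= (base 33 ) 2U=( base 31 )33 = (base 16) 60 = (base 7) 165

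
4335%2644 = 1691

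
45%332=45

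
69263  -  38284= 30979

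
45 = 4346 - 4301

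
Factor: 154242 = 2^1*3^2*11^1*19^1 * 41^1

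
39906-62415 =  - 22509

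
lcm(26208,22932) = 183456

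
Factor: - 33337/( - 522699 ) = 53/831 = 3^( -1)*53^1*277^( - 1)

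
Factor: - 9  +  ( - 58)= - 67^1 = -  67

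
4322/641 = 4322/641 = 6.74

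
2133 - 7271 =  - 5138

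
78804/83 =78804/83 = 949.45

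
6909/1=6909 = 6909.00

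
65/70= 13/14 = 0.93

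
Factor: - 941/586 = - 2^( - 1 ) * 293^ ( - 1)*941^1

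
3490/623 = 3490/623 = 5.60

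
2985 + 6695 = 9680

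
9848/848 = 1231/106=11.61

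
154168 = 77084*2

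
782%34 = 0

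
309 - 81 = 228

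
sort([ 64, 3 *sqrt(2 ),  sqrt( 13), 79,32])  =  [sqrt(13), 3*sqrt(2),32, 64,  79 ] 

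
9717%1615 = 27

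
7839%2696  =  2447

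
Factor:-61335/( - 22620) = 141/52 = 2^( - 2)*3^1*13^(-1 )*47^1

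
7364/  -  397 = -7364/397=-18.55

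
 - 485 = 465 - 950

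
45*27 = 1215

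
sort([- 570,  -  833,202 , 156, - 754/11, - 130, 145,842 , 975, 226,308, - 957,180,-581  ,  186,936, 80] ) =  [ - 957, - 833, - 581, - 570,- 130, - 754/11,80,145,156,180, 186,  202,226,308,842 , 936,975]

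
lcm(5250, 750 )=5250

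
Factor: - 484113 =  - 3^1*7^1*23053^1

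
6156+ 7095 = 13251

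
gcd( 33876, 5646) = 5646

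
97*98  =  9506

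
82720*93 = 7692960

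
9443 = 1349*7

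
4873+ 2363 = 7236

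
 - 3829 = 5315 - 9144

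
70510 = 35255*2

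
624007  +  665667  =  1289674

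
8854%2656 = 886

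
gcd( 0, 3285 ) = 3285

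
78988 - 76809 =2179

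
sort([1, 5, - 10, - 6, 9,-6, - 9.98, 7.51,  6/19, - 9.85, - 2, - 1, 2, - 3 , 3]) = [  -  10, - 9.98,-9.85, - 6, - 6, - 3, - 2 , - 1, 6/19, 1,2,3, 5 , 7.51, 9]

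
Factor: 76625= 5^3 * 613^1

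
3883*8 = 31064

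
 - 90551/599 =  - 152 + 497/599 = - 151.17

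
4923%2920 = 2003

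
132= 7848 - 7716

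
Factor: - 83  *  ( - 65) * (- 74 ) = - 399230 = - 2^1 * 5^1*13^1*37^1 * 83^1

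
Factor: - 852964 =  - 2^2 * 7^1 * 41^1*743^1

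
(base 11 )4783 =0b1100001110110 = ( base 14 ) 23D4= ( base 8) 14166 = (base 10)6262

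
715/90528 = 715/90528 = 0.01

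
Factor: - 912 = -2^4*3^1*19^1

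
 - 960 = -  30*32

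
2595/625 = 519/125= 4.15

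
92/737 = 92/737 =0.12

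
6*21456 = 128736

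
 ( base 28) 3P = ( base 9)131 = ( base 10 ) 109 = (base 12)91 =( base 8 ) 155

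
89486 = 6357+83129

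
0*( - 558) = 0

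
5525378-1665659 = 3859719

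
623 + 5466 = 6089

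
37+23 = 60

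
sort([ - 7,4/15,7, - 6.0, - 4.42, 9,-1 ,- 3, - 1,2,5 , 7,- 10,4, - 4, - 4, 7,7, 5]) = [ - 10,  -  7, - 6.0, - 4.42,-4,-4, - 3, - 1,-1,4/15,2, 4, 5 , 5, 7, 7, 7,7, 9 ]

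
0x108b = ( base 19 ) BDH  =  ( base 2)1000010001011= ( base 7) 15230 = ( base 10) 4235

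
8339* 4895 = 40819405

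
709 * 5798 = 4110782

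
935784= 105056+830728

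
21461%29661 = 21461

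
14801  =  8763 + 6038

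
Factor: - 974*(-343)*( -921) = -2^1*3^1*7^3*307^1*487^1 = -307689522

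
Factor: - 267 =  - 3^1*89^1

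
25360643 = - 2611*(-9713) 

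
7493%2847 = 1799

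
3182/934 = 1591/467 = 3.41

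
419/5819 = 419/5819 = 0.07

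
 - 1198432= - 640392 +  - 558040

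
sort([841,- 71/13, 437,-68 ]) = [-68,  -  71/13,437,841]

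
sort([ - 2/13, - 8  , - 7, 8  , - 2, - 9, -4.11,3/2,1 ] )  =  [- 9, - 8, - 7 , - 4.11, - 2,-2/13, 1,3/2 , 8]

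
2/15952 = 1/7976 = 0.00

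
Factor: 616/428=154/107= 2^1*7^1*11^1*107^ ( - 1)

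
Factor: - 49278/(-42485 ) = 2^1 * 3^1* 5^( - 1)*29^( - 1)*43^1*191^1 * 293^( - 1 )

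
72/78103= 72/78103  =  0.00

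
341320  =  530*644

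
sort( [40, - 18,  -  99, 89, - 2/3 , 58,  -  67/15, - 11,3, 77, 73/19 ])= [ - 99, - 18, - 11, - 67/15, - 2/3,3, 73/19,  40, 58 , 77 , 89] 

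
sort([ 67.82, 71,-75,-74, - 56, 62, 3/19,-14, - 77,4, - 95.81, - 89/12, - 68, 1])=[ - 95.81, -77, - 75, - 74,  -  68, - 56, - 14,-89/12,3/19,1,4, 62,67.82, 71]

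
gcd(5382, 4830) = 138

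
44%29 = 15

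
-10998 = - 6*1833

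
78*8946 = 697788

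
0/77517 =0 = 0.00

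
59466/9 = 19822/3 = 6607.33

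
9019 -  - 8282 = 17301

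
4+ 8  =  12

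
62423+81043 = 143466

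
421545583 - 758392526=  - 336846943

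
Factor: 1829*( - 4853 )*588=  - 5219168556 = - 2^2*3^1*7^2*23^1 * 31^1*59^1*211^1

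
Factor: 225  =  3^2*5^2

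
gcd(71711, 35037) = 1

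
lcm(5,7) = 35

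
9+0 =9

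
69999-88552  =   - 18553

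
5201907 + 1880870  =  7082777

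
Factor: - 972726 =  - 2^1 * 3^1*223^1*727^1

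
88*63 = 5544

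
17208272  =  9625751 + 7582521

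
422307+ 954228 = 1376535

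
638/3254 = 319/1627 = 0.20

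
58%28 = 2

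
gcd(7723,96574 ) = 1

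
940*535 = 502900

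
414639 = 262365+152274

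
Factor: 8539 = 8539^1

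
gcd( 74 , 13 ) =1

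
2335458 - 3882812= -1547354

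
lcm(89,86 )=7654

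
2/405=2/405 = 0.00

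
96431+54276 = 150707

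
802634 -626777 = 175857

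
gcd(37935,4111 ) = 1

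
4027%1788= 451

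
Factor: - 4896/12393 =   -  2^5*3^(-4) = - 32/81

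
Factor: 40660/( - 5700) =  - 3^( - 1)*5^( - 1)*107^1 = - 107/15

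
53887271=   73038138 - 19150867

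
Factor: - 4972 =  - 2^2*11^1 * 113^1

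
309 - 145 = 164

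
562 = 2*281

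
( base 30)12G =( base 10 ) 976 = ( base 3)1100011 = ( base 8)1720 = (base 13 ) 5A1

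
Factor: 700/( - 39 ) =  - 2^2*3^( - 1)*5^2 * 7^1*13^ ( - 1 )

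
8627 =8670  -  43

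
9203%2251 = 199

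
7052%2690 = 1672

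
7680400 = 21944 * 350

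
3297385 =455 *7247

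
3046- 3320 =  - 274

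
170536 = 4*42634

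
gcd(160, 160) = 160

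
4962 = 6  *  827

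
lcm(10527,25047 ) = 726363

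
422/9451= 422/9451 = 0.04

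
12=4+8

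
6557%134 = 125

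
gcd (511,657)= 73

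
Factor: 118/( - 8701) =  - 2^1*7^( - 1)*11^( -1) * 59^1*113^(-1) 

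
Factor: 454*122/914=2^1 * 61^1 * 227^1*457^( - 1)= 27694/457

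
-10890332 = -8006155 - 2884177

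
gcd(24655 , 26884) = 1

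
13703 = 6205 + 7498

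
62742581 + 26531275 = 89273856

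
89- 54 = 35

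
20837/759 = 20837/759 = 27.45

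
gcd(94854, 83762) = 2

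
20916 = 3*6972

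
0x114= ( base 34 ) 84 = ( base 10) 276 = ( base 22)CC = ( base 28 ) 9o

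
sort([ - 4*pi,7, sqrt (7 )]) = [ - 4*pi,sqrt( 7 ), 7]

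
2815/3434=2815/3434 = 0.82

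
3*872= 2616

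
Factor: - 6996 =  - 2^2*3^1  *11^1  *53^1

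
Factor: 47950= 2^1*5^2*7^1 *137^1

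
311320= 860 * 362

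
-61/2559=-61/2559 =-  0.02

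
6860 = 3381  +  3479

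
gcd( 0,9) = 9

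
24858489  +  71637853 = 96496342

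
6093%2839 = 415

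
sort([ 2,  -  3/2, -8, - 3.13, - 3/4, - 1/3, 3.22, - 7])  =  [ - 8, - 7, - 3.13, - 3/2,-3/4, - 1/3,2,3.22] 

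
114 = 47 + 67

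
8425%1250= 925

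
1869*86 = 160734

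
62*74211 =4601082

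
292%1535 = 292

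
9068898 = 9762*929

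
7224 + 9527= 16751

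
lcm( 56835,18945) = 56835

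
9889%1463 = 1111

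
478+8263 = 8741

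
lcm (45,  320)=2880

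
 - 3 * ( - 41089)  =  123267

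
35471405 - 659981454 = -624510049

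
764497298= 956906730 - 192409432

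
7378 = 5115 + 2263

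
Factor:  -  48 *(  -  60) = 2^6*3^2*5^1 = 2880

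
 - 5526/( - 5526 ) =1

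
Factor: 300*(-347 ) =-104100 = - 2^2*3^1*5^2*347^1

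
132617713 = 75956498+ 56661215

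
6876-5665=1211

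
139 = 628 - 489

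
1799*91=163709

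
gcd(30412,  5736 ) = 4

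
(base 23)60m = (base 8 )6174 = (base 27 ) 4AA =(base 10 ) 3196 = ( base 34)2Q0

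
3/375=1/125 = 0.01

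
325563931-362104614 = -36540683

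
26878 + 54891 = 81769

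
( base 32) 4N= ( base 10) 151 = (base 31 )4r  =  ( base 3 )12121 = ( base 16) 97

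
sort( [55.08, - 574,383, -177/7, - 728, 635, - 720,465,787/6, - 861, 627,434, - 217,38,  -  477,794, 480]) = [ - 861, - 728, - 720, - 574,- 477, - 217, - 177/7,  38,55.08, 787/6,  383,434, 465,480,627,635,794]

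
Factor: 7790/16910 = 41^1*89^( - 1)=41/89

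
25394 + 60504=85898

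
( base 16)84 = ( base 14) 96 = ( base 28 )4k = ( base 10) 132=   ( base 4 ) 2010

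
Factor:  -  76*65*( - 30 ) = 2^3*3^1*5^2*13^1*19^1 = 148200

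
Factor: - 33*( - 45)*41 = 3^3*5^1*11^1*41^1 = 60885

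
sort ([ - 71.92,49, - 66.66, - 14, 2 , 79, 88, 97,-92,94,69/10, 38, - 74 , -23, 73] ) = [ - 92, - 74,-71.92 ,  -  66.66,-23,- 14, 2, 69/10, 38,49,73,79,88, 94,97]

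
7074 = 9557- 2483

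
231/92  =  231/92 =2.51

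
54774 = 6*9129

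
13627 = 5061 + 8566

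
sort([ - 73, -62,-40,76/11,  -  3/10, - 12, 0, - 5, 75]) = [ - 73, - 62 ,- 40, - 12 ,  -  5,-3/10, 0, 76/11,75]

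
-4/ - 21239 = 4/21239 = 0.00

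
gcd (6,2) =2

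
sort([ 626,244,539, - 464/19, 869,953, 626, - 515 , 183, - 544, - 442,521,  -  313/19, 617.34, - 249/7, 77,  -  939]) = [ - 939, - 544, - 515 , - 442 , - 249/7, - 464/19, - 313/19,77, 183, 244, 521,539, 617.34,626, 626, 869 , 953] 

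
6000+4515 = 10515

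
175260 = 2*87630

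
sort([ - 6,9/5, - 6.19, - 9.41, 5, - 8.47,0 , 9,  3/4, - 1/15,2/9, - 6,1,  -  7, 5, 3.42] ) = [ - 9.41, - 8.47, - 7, - 6.19, - 6, - 6, - 1/15, 0,2/9, 3/4, 1,9/5, 3.42, 5, 5, 9 ]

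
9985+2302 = 12287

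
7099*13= 92287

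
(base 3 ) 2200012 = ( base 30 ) 24t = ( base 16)79D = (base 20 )4H9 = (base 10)1949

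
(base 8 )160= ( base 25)4C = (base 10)112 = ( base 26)48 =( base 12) 94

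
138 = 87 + 51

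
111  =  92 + 19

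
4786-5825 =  - 1039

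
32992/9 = 3665 + 7/9= 3665.78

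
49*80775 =3957975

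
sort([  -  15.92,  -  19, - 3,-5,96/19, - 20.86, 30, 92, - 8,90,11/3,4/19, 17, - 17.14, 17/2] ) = [ - 20.86, - 19, - 17.14, - 15.92, -8,-5, - 3,4/19, 11/3,96/19,17/2, 17, 30,90,92 ] 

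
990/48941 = 990/48941 = 0.02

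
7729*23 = 177767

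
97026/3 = 32342 = 32342.00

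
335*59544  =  19947240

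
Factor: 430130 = 2^1*5^1*43013^1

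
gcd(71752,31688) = 8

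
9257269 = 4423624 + 4833645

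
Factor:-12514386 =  - 2^1* 3^1 * 2085731^1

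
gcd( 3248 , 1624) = 1624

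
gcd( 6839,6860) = 7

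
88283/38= 2323+9/38 = 2323.24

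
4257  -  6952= - 2695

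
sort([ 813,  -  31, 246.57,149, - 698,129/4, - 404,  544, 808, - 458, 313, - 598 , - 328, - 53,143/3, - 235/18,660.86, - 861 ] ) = [ - 861, - 698, - 598,-458, - 404, - 328, - 53, - 31,-235/18,129/4,143/3, 149,246.57,313,544,  660.86,808,813]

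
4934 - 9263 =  - 4329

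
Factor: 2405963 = 7^1*343709^1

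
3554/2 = 1777  =  1777.00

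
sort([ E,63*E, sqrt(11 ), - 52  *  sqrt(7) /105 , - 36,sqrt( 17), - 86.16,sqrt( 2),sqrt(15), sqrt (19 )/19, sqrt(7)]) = [  -  86.16, - 36,-52*sqrt( 7 ) /105,sqrt ( 19) /19,sqrt( 2 ),sqrt( 7 ),E,  sqrt(11) , sqrt(15),sqrt(17 ),63 * E]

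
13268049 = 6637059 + 6630990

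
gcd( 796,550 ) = 2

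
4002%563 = 61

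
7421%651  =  260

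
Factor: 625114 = 2^1 * 7^1*44651^1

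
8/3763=8/3763= 0.00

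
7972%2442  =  646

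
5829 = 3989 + 1840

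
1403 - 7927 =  - 6524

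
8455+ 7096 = 15551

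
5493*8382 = 46042326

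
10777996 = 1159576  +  9618420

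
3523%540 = 283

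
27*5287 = 142749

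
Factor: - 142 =-2^1 * 71^1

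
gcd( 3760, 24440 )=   1880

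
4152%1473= 1206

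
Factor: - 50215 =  - 5^1*11^2* 83^1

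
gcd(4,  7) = 1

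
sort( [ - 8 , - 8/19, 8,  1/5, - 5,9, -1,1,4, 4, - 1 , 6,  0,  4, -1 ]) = [ - 8, - 5, - 1, - 1, - 1, - 8/19,0, 1/5,1, 4, 4, 4, 6, 8,  9]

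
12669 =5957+6712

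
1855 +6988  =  8843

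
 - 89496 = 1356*(  -  66 )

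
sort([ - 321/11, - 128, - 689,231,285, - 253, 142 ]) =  [ - 689,-253, - 128 , - 321/11,142, 231 , 285]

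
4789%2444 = 2345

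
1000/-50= -20/1 = - 20.00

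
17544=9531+8013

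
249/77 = 249/77 = 3.23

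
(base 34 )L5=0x2CF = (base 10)719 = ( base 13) 434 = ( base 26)11h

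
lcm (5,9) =45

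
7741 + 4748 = 12489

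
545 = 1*545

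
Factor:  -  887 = -887^1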